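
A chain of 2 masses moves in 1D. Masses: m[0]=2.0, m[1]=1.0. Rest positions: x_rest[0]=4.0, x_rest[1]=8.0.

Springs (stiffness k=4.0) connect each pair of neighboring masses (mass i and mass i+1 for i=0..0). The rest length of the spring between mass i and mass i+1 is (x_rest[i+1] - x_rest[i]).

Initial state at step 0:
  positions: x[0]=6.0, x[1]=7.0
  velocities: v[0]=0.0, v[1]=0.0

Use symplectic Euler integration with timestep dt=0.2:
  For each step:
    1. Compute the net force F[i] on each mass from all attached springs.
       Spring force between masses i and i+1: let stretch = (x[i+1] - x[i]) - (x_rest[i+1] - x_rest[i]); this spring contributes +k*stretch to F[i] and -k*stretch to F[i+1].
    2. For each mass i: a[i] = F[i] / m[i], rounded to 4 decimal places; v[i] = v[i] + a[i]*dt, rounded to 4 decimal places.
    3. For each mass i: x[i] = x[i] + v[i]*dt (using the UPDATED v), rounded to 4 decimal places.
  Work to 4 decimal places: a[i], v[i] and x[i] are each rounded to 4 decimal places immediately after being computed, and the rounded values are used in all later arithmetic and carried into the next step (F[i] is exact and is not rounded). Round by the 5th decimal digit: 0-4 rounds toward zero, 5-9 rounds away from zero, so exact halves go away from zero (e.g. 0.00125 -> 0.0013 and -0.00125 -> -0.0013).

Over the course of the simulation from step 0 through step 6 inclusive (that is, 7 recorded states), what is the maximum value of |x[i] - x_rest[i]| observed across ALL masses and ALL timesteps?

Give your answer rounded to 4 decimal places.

Step 0: x=[6.0000 7.0000] v=[0.0000 0.0000]
Step 1: x=[5.7600 7.4800] v=[-1.2000 2.4000]
Step 2: x=[5.3376 8.3248] v=[-2.1120 4.2240]
Step 3: x=[4.8342 9.3316] v=[-2.5171 5.0342]
Step 4: x=[4.3706 10.2589] v=[-2.3181 4.6363]
Step 5: x=[4.0580 10.8840] v=[-1.5628 3.1257]
Step 6: x=[3.9715 11.0570] v=[-0.4324 0.8649]
Max displacement = 3.0570

Answer: 3.0570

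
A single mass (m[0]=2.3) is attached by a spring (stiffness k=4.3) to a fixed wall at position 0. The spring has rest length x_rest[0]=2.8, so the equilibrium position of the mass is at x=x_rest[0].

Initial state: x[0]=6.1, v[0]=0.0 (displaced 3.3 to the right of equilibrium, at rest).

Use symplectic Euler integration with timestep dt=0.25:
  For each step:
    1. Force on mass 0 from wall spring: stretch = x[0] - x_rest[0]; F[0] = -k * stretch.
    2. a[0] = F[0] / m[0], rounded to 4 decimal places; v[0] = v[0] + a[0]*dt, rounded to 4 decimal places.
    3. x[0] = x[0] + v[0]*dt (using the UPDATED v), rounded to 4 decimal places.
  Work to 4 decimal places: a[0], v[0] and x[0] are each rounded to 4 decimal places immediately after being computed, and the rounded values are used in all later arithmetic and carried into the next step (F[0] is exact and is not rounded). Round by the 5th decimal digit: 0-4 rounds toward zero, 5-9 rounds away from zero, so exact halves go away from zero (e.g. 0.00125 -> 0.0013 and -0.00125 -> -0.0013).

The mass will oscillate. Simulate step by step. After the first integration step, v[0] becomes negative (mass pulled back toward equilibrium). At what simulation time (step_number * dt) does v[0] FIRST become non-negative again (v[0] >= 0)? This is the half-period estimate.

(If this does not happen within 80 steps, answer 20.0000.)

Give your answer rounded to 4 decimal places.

Step 0: x=[6.1000] v=[0.0000]
Step 1: x=[5.7144] v=[-1.5424]
Step 2: x=[4.9883] v=[-2.9046]
Step 3: x=[4.0065] v=[-3.9274]
Step 4: x=[2.8837] v=[-4.4913]
Step 5: x=[1.7511] v=[-4.5304]
Step 6: x=[0.7411] v=[-4.0402]
Step 7: x=[-0.0284] v=[-3.0779]
Step 8: x=[-0.4674] v=[-1.7559]
Step 9: x=[-0.5246] v=[-0.2288]
Step 10: x=[-0.1933] v=[1.3251]
First v>=0 after going negative at step 10, time=2.5000

Answer: 2.5000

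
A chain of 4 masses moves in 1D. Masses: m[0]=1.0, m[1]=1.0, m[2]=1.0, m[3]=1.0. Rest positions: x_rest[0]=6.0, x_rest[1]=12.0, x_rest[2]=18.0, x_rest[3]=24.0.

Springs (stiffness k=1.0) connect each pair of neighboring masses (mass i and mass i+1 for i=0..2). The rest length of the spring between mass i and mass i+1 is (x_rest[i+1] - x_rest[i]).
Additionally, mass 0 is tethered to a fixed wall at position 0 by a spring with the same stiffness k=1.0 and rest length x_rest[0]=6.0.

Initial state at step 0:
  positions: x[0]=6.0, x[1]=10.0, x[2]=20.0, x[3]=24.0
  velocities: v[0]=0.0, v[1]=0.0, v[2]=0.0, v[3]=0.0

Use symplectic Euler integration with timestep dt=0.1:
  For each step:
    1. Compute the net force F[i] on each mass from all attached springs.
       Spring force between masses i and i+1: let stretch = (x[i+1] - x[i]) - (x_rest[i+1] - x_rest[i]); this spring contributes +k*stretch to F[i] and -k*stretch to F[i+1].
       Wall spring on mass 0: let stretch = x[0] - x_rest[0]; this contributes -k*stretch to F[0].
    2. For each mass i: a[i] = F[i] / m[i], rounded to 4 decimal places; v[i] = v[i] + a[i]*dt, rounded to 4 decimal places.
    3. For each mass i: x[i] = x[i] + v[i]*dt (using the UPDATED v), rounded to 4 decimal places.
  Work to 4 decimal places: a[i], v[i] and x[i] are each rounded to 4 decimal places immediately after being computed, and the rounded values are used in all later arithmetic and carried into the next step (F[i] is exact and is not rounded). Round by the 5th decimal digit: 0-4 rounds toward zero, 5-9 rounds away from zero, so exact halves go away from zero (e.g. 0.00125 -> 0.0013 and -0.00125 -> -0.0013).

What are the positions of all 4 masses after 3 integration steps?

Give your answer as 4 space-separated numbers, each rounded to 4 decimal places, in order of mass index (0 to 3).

Step 0: x=[6.0000 10.0000 20.0000 24.0000] v=[0.0000 0.0000 0.0000 0.0000]
Step 1: x=[5.9800 10.0600 19.9400 24.0200] v=[-0.2000 0.6000 -0.6000 0.2000]
Step 2: x=[5.9410 10.1780 19.8220 24.0592] v=[-0.3900 1.1800 -1.1800 0.3920]
Step 3: x=[5.8850 10.3501 19.6499 24.1160] v=[-0.5604 1.7207 -1.7207 0.5683]

Answer: 5.8850 10.3501 19.6499 24.1160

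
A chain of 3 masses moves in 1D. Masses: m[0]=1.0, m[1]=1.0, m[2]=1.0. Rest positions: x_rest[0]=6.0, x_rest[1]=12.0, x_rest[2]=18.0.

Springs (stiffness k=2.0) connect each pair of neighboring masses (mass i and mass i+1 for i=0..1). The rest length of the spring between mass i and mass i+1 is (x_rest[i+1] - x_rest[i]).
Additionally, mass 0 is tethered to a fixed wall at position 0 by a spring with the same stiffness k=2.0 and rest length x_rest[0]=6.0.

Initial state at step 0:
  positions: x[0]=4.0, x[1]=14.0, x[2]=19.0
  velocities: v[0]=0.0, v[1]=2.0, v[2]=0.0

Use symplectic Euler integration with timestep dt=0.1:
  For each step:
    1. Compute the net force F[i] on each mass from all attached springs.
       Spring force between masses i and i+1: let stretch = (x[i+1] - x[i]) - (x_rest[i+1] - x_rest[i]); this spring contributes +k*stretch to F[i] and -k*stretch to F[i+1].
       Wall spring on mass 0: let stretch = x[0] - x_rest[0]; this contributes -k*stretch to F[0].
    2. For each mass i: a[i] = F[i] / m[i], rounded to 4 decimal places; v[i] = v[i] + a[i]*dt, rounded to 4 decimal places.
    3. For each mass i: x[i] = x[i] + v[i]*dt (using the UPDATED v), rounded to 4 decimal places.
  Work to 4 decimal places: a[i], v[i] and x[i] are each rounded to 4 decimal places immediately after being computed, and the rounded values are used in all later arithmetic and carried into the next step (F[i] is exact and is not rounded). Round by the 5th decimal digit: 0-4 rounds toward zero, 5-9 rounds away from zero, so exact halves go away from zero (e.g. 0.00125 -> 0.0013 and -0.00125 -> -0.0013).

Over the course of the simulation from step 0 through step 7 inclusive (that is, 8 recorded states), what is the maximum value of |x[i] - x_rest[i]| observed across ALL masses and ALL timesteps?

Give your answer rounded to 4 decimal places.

Step 0: x=[4.0000 14.0000 19.0000] v=[0.0000 2.0000 0.0000]
Step 1: x=[4.1200 14.1000 19.0200] v=[1.2000 1.0000 0.2000]
Step 2: x=[4.3572 14.0988 19.0616] v=[2.3720 -0.0120 0.4160]
Step 3: x=[4.7021 14.0020 19.1239] v=[3.4489 -0.9678 0.6234]
Step 4: x=[5.1390 13.8217 19.2038] v=[4.3685 -1.8034 0.7990]
Step 5: x=[5.6467 13.5754 19.2961] v=[5.0772 -2.4635 0.9226]
Step 6: x=[6.2001 13.2849 19.3940] v=[5.5336 -2.9051 0.9785]
Step 7: x=[6.7712 12.9749 19.4897] v=[5.7105 -3.1002 0.9567]
Max displacement = 2.1000

Answer: 2.1000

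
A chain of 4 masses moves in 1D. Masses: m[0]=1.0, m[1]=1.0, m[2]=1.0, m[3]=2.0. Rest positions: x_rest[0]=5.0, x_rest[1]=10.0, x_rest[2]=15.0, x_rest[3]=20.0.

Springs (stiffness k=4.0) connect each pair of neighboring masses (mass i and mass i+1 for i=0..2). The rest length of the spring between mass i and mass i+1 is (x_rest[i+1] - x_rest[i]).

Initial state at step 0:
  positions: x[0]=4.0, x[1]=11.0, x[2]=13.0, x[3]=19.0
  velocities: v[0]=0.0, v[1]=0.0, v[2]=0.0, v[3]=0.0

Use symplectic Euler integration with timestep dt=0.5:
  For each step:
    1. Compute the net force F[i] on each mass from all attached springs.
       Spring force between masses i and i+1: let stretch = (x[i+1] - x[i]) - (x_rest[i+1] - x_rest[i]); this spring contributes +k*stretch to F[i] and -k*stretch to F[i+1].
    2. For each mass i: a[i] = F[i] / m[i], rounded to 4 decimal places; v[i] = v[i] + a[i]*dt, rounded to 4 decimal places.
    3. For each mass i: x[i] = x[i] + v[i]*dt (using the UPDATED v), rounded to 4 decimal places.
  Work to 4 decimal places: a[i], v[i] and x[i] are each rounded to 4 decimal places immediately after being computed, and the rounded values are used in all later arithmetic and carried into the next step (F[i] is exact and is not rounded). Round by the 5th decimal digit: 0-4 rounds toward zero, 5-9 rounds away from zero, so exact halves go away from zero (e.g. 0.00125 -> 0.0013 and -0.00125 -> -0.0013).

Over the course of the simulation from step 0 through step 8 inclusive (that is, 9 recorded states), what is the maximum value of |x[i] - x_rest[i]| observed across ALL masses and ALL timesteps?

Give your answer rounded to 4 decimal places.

Step 0: x=[4.0000 11.0000 13.0000 19.0000] v=[0.0000 0.0000 0.0000 0.0000]
Step 1: x=[6.0000 6.0000 17.0000 18.5000] v=[4.0000 -10.0000 8.0000 -1.0000]
Step 2: x=[3.0000 12.0000 11.5000 19.7500] v=[-6.0000 12.0000 -11.0000 2.5000]
Step 3: x=[4.0000 8.5000 14.7500 19.3750] v=[2.0000 -7.0000 6.5000 -0.7500]
Step 4: x=[4.5000 6.7500 16.3750 19.1875] v=[1.0000 -3.5000 3.2500 -0.3750]
Step 5: x=[2.2500 12.3750 11.1875 20.0938] v=[-4.5000 11.2500 -10.3750 1.8125]
Step 6: x=[5.1250 6.6875 16.0938 19.0469] v=[5.7500 -11.3750 9.8126 -2.0938]
Step 7: x=[4.5625 8.8438 14.5469 19.0235] v=[-1.1250 4.3126 -3.0938 -0.0469]
Step 8: x=[3.2813 12.4219 11.7735 19.2618] v=[-2.5624 7.1562 -5.5468 0.4765]
Max displacement = 4.0000

Answer: 4.0000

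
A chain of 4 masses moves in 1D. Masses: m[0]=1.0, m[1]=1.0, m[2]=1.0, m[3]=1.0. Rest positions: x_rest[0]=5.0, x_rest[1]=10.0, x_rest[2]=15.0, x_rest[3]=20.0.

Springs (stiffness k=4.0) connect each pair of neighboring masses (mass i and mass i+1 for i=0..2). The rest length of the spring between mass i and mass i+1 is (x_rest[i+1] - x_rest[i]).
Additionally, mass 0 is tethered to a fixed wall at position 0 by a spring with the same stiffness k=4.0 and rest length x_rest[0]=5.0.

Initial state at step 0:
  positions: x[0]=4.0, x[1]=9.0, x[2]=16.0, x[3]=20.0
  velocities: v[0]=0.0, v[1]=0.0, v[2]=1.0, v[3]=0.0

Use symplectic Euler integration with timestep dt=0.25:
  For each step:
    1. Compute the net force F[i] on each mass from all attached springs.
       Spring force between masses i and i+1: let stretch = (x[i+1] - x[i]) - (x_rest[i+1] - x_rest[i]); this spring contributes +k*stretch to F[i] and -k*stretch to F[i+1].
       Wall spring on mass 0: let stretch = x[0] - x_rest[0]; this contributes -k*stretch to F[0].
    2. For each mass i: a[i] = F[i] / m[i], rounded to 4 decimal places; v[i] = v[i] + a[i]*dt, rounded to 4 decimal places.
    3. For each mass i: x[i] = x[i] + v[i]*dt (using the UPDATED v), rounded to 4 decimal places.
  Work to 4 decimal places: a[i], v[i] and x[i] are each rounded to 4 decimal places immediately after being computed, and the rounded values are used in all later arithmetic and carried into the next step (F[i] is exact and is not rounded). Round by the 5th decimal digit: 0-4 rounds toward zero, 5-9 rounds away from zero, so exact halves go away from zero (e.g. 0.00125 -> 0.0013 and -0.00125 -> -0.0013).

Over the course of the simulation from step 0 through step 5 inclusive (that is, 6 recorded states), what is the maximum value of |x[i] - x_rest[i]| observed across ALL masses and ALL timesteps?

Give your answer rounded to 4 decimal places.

Step 0: x=[4.0000 9.0000 16.0000 20.0000] v=[0.0000 0.0000 1.0000 0.0000]
Step 1: x=[4.2500 9.5000 15.5000 20.2500] v=[1.0000 2.0000 -2.0000 1.0000]
Step 2: x=[4.7500 10.1875 14.6875 20.5625] v=[2.0000 2.7500 -3.2500 1.2500]
Step 3: x=[5.4219 10.6406 14.2188 20.6563] v=[2.6875 1.8125 -1.8750 0.3750]
Step 4: x=[6.0430 10.6836 14.4649 20.3907] v=[2.4843 0.1720 0.9843 -1.0625]
Step 5: x=[6.3135 10.5118 15.2471 19.8936] v=[1.0819 -0.6873 3.1288 -1.9883]
Max displacement = 1.3135

Answer: 1.3135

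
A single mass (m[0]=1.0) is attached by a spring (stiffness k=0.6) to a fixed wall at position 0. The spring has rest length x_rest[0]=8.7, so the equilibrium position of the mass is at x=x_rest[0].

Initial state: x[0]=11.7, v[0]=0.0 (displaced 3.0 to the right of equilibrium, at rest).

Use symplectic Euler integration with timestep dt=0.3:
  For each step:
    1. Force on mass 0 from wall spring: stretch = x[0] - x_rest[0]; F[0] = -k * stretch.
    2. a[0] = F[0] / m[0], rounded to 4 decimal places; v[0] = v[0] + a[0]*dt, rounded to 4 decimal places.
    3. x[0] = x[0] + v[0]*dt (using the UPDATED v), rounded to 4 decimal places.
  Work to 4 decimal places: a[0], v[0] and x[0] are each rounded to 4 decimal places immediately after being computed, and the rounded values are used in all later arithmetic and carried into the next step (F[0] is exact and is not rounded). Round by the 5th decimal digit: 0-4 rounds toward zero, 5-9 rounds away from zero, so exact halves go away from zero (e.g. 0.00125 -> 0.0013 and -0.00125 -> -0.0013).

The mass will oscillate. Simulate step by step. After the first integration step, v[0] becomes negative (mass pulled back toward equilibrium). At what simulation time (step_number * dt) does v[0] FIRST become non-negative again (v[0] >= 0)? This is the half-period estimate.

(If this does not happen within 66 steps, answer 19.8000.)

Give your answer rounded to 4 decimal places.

Answer: 4.2000

Derivation:
Step 0: x=[11.7000] v=[0.0000]
Step 1: x=[11.5380] v=[-0.5400]
Step 2: x=[11.2228] v=[-1.0508]
Step 3: x=[10.7713] v=[-1.5049]
Step 4: x=[10.2080] v=[-1.8777]
Step 5: x=[9.5633] v=[-2.1491]
Step 6: x=[8.8720] v=[-2.3045]
Step 7: x=[8.1714] v=[-2.3355]
Step 8: x=[7.4993] v=[-2.2403]
Step 9: x=[6.8920] v=[-2.0242]
Step 10: x=[6.3824] v=[-1.6988]
Step 11: x=[5.9979] v=[-1.2816]
Step 12: x=[5.7593] v=[-0.7952]
Step 13: x=[5.6795] v=[-0.2659]
Step 14: x=[5.7628] v=[0.2778]
First v>=0 after going negative at step 14, time=4.2000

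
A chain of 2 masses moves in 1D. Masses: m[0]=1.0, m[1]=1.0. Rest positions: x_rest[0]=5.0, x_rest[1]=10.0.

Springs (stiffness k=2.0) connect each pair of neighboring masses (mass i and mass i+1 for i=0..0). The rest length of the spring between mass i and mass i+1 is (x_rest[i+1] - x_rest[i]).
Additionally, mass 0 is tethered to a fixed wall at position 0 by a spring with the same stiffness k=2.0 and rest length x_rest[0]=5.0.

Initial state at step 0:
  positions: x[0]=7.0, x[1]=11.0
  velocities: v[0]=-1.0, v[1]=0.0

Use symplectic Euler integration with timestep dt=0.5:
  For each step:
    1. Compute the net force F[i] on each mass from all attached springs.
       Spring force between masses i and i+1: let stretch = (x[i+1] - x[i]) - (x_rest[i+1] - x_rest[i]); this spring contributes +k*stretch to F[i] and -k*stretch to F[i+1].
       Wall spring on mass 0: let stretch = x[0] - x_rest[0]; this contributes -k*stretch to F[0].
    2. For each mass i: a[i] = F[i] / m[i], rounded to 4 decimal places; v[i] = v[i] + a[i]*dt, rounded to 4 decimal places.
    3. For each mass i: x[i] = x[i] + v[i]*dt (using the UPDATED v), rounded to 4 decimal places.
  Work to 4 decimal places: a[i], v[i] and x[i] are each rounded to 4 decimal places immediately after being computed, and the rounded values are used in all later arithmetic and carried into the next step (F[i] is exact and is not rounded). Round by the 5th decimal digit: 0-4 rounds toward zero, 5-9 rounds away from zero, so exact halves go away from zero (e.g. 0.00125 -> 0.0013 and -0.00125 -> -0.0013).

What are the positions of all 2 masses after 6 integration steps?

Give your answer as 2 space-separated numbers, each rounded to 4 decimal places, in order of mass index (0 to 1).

Answer: 3.4532 8.4063

Derivation:
Step 0: x=[7.0000 11.0000] v=[-1.0000 0.0000]
Step 1: x=[5.0000 11.5000] v=[-4.0000 1.0000]
Step 2: x=[3.7500 11.2500] v=[-2.5000 -0.5000]
Step 3: x=[4.3750 9.7500] v=[1.2500 -3.0000]
Step 4: x=[5.5000 8.0625] v=[2.2500 -3.3750]
Step 5: x=[5.1563 7.5938] v=[-0.6875 -0.9375]
Step 6: x=[3.4532 8.4063] v=[-3.4063 1.6250]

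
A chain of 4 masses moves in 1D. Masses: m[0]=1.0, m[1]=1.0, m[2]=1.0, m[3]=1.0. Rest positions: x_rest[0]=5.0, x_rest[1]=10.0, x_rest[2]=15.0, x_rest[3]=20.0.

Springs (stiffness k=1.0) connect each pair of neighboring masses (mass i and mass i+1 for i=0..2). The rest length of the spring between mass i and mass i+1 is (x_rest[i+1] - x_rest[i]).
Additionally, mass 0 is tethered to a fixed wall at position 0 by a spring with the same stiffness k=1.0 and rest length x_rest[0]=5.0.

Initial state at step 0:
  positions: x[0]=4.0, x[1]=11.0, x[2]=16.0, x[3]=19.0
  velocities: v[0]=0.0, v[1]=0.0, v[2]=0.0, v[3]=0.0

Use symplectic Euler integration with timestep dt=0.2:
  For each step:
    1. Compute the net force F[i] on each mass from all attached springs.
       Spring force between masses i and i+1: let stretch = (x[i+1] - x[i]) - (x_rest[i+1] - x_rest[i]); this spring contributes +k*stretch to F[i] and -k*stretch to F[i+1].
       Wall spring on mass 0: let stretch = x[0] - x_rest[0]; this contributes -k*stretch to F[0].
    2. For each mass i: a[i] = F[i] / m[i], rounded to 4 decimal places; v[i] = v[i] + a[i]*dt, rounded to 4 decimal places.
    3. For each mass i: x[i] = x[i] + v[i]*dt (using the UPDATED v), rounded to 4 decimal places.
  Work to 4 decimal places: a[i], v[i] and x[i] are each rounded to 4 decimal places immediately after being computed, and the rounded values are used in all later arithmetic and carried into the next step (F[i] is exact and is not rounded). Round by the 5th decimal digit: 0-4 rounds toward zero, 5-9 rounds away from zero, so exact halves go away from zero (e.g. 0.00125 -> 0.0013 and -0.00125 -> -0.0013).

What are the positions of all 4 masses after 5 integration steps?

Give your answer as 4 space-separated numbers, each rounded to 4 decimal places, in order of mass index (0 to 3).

Step 0: x=[4.0000 11.0000 16.0000 19.0000] v=[0.0000 0.0000 0.0000 0.0000]
Step 1: x=[4.1200 10.9200 15.9200 19.0800] v=[0.6000 -0.4000 -0.4000 0.4000]
Step 2: x=[4.3472 10.7680 15.7664 19.2336] v=[1.1360 -0.7600 -0.7680 0.7680]
Step 3: x=[4.6573 10.5591 15.5516 19.4485] v=[1.5507 -1.0445 -1.0742 1.0746]
Step 4: x=[5.0172 10.3138 15.2929 19.7075] v=[1.7996 -1.2264 -1.2933 1.2952]
Step 5: x=[5.3883 10.0558 15.0117 19.9900] v=[1.8555 -1.2899 -1.4062 1.4123]

Answer: 5.3883 10.0558 15.0117 19.9900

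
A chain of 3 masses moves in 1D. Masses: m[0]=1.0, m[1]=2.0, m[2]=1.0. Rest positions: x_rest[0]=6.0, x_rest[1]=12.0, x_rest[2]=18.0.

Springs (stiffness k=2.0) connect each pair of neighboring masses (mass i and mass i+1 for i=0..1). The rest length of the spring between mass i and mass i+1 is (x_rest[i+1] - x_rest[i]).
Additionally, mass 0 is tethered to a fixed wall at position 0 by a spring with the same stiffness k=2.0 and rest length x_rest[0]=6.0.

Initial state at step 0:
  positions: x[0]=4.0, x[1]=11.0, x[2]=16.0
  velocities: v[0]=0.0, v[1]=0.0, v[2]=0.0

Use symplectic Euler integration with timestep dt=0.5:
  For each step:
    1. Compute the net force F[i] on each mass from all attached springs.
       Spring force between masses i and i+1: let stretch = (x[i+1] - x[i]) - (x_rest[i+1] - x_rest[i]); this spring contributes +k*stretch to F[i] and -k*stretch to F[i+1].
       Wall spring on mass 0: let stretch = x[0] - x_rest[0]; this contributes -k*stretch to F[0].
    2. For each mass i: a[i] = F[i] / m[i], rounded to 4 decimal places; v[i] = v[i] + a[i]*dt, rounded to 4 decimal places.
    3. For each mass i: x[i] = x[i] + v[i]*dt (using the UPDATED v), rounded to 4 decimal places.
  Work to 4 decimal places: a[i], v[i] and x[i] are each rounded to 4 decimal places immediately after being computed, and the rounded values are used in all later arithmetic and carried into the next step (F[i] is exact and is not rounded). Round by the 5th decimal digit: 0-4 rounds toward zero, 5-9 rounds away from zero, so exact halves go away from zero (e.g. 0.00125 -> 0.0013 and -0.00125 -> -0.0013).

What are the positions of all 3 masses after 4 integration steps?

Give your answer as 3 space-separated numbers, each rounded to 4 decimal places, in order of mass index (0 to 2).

Step 0: x=[4.0000 11.0000 16.0000] v=[0.0000 0.0000 0.0000]
Step 1: x=[5.5000 10.5000 16.5000] v=[3.0000 -1.0000 1.0000]
Step 2: x=[6.7500 10.2500 17.0000] v=[2.5000 -0.5000 1.0000]
Step 3: x=[6.3750 10.8125 17.1250] v=[-0.7500 1.1250 0.2500]
Step 4: x=[5.0313 11.8438 17.0938] v=[-2.6875 2.0625 -0.0625]

Answer: 5.0313 11.8438 17.0938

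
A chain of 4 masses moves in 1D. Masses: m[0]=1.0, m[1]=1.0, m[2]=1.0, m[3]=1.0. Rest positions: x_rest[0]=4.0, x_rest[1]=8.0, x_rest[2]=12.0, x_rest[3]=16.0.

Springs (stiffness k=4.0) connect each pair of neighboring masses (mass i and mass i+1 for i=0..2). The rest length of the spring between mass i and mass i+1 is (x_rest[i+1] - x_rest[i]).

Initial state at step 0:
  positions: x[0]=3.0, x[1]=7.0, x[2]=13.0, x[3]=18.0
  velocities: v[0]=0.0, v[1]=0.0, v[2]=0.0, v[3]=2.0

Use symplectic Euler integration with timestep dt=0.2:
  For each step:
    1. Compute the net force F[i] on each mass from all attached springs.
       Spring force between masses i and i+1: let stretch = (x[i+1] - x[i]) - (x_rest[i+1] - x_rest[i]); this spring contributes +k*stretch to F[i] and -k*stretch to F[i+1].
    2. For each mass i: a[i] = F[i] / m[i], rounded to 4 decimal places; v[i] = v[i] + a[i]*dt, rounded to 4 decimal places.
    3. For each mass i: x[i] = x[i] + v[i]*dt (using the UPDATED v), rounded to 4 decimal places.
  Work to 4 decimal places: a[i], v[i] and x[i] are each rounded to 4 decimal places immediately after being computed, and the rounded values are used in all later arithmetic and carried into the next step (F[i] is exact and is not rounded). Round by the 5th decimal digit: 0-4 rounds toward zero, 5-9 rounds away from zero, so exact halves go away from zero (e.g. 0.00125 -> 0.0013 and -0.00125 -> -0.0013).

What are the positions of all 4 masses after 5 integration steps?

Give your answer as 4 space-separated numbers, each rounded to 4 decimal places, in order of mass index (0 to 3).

Answer: 4.1231 8.9285 12.9930 16.9553

Derivation:
Step 0: x=[3.0000 7.0000 13.0000 18.0000] v=[0.0000 0.0000 0.0000 2.0000]
Step 1: x=[3.0000 7.3200 12.8400 18.2400] v=[0.0000 1.6000 -0.8000 1.2000]
Step 2: x=[3.0512 7.8320 12.6608 18.2560] v=[0.2560 2.5600 -0.8960 0.0800]
Step 3: x=[3.2273 8.3517 12.6042 18.0168] v=[0.8806 2.5984 -0.2829 -1.1962]
Step 4: x=[3.5833 8.7319 12.7332 17.5515] v=[1.7801 1.9009 0.6452 -2.3263]
Step 5: x=[4.1231 8.9285 12.9930 16.9553] v=[2.6990 0.9831 1.2988 -2.9809]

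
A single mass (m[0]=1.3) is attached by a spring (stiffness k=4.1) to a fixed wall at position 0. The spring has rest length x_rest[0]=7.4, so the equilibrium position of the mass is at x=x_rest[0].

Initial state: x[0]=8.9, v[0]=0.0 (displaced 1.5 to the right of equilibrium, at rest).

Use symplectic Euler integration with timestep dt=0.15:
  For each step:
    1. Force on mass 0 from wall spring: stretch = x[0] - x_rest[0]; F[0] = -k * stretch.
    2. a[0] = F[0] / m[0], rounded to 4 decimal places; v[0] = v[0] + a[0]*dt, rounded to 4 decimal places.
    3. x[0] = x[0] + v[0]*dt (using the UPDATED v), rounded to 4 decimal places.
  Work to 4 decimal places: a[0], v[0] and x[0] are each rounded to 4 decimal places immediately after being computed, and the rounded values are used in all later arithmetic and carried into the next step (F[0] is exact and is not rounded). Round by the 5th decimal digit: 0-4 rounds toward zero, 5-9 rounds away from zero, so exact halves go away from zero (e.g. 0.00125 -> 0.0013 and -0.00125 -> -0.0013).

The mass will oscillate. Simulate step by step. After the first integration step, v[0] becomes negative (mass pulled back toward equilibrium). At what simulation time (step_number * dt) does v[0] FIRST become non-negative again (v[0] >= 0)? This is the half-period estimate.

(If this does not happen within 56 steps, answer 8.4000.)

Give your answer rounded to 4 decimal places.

Step 0: x=[8.9000] v=[0.0000]
Step 1: x=[8.7936] v=[-0.7096]
Step 2: x=[8.5883] v=[-1.3689]
Step 3: x=[8.2986] v=[-1.9311]
Step 4: x=[7.9452] v=[-2.3562]
Step 5: x=[7.5531] v=[-2.6141]
Step 6: x=[7.1501] v=[-2.6865]
Step 7: x=[6.7649] v=[-2.5683]
Step 8: x=[6.4247] v=[-2.2679]
Step 9: x=[6.1537] v=[-1.8065]
Step 10: x=[5.9712] v=[-1.2169]
Step 11: x=[5.8901] v=[-0.5410]
Step 12: x=[5.9161] v=[0.1733]
First v>=0 after going negative at step 12, time=1.8000

Answer: 1.8000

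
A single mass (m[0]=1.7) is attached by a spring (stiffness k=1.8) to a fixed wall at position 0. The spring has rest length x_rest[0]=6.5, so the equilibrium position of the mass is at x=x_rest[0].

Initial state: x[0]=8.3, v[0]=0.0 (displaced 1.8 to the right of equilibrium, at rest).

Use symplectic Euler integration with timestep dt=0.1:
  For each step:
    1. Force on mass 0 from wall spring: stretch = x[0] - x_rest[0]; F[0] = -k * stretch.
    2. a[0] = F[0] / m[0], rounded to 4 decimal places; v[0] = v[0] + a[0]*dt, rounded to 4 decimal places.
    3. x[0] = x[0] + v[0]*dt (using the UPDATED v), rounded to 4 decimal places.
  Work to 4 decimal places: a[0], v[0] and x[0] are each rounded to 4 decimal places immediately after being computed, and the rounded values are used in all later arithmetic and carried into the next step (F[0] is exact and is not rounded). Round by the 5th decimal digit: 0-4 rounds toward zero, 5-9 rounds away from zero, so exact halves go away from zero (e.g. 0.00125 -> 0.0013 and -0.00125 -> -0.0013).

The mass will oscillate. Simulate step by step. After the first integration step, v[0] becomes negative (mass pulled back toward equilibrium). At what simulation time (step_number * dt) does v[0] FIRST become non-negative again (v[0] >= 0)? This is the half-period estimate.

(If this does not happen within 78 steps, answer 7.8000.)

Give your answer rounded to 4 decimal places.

Answer: 3.1000

Derivation:
Step 0: x=[8.3000] v=[0.0000]
Step 1: x=[8.2809] v=[-0.1906]
Step 2: x=[8.2430] v=[-0.3792]
Step 3: x=[8.1866] v=[-0.5638]
Step 4: x=[8.1124] v=[-0.7424]
Step 5: x=[8.0211] v=[-0.9131]
Step 6: x=[7.9137] v=[-1.0742]
Step 7: x=[7.7913] v=[-1.2239]
Step 8: x=[7.6552] v=[-1.3606]
Step 9: x=[7.5069] v=[-1.4829]
Step 10: x=[7.3480] v=[-1.5895]
Step 11: x=[7.1801] v=[-1.6793]
Step 12: x=[7.0050] v=[-1.7513]
Step 13: x=[6.8245] v=[-1.8048]
Step 14: x=[6.6406] v=[-1.8392]
Step 15: x=[6.4552] v=[-1.8541]
Step 16: x=[6.2703] v=[-1.8494]
Step 17: x=[6.0878] v=[-1.8251]
Step 18: x=[5.9097] v=[-1.7815]
Step 19: x=[5.7378] v=[-1.7190]
Step 20: x=[5.5740] v=[-1.6383]
Step 21: x=[5.4200] v=[-1.5403]
Step 22: x=[5.2774] v=[-1.4260]
Step 23: x=[5.1477] v=[-1.2966]
Step 24: x=[5.0324] v=[-1.1534]
Step 25: x=[4.9326] v=[-0.9980]
Step 26: x=[4.8494] v=[-0.8320]
Step 27: x=[4.7837] v=[-0.6572]
Step 28: x=[4.7362] v=[-0.4755]
Step 29: x=[4.7073] v=[-0.2887]
Step 30: x=[4.6974] v=[-0.0989]
Step 31: x=[4.7066] v=[0.0920]
First v>=0 after going negative at step 31, time=3.1000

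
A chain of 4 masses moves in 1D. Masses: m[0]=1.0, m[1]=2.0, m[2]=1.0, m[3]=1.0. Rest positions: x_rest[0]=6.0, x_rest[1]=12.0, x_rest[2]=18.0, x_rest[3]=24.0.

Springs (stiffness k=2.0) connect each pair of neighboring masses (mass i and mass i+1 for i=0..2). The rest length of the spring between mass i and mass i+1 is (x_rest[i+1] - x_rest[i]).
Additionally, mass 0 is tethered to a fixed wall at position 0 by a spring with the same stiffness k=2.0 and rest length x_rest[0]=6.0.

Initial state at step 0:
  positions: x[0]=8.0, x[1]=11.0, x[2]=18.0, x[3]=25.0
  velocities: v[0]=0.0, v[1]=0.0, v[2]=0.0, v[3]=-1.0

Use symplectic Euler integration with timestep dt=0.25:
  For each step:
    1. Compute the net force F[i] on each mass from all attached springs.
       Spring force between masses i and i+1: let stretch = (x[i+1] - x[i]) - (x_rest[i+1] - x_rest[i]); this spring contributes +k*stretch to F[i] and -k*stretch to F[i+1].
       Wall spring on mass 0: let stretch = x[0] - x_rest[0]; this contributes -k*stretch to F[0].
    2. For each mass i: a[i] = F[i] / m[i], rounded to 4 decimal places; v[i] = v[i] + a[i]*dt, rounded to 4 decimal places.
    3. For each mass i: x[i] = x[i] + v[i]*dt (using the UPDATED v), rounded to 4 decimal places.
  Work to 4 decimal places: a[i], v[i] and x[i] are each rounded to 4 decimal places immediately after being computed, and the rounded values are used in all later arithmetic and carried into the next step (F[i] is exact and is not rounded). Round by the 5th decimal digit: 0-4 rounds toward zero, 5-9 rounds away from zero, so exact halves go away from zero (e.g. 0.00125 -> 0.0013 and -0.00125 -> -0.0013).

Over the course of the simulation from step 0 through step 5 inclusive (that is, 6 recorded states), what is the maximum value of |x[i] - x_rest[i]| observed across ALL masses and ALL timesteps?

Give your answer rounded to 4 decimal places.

Step 0: x=[8.0000 11.0000 18.0000 25.0000] v=[0.0000 0.0000 0.0000 -1.0000]
Step 1: x=[7.3750 11.2500 18.0000 24.6250] v=[-2.5000 1.0000 0.0000 -1.5000]
Step 2: x=[6.3125 11.6797 17.9844 24.1719] v=[-4.2500 1.7188 -0.0625 -1.8125]
Step 3: x=[5.1318 12.1680 17.9541 23.6953] v=[-4.7227 1.9532 -0.1211 -1.9063]
Step 4: x=[4.1892 12.5782 17.9182 23.2511] v=[-3.7705 1.6407 -0.1436 -1.7769]
Step 5: x=[3.7716 12.7978 17.8814 22.8903] v=[-1.6706 0.8785 -0.1472 -1.4434]
Max displacement = 2.2284

Answer: 2.2284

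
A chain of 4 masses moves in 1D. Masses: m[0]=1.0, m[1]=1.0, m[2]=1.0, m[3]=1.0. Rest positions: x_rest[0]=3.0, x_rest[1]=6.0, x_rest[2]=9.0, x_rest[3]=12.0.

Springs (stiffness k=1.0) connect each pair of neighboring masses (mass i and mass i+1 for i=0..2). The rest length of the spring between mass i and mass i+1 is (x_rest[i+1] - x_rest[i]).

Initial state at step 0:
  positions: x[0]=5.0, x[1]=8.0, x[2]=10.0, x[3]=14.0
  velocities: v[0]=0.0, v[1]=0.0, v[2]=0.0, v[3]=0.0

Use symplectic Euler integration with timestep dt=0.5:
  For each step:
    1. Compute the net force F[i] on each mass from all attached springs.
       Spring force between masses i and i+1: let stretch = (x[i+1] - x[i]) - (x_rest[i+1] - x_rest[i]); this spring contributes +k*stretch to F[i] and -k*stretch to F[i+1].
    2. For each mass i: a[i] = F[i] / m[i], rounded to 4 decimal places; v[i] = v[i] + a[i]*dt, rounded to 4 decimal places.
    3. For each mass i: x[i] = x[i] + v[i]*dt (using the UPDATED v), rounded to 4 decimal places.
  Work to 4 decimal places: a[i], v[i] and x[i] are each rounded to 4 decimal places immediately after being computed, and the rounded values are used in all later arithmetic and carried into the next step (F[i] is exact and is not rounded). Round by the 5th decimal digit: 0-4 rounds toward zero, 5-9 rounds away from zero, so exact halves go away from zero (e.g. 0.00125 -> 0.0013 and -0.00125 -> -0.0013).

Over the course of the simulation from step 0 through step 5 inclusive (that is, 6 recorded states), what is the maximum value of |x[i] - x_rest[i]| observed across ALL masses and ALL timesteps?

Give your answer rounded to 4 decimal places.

Answer: 2.4219

Derivation:
Step 0: x=[5.0000 8.0000 10.0000 14.0000] v=[0.0000 0.0000 0.0000 0.0000]
Step 1: x=[5.0000 7.7500 10.5000 13.7500] v=[0.0000 -0.5000 1.0000 -0.5000]
Step 2: x=[4.9375 7.5000 11.1250 13.4375] v=[-0.1250 -0.5000 1.2500 -0.6250]
Step 3: x=[4.7656 7.5157 11.4219 13.2969] v=[-0.3438 0.0313 0.5938 -0.2813]
Step 4: x=[4.5312 7.8204 11.2110 13.4375] v=[-0.4688 0.6094 -0.4218 0.2812]
Step 5: x=[4.3691 8.1505 10.7091 13.7715] v=[-0.3242 0.6601 -1.0039 0.6680]
Max displacement = 2.4219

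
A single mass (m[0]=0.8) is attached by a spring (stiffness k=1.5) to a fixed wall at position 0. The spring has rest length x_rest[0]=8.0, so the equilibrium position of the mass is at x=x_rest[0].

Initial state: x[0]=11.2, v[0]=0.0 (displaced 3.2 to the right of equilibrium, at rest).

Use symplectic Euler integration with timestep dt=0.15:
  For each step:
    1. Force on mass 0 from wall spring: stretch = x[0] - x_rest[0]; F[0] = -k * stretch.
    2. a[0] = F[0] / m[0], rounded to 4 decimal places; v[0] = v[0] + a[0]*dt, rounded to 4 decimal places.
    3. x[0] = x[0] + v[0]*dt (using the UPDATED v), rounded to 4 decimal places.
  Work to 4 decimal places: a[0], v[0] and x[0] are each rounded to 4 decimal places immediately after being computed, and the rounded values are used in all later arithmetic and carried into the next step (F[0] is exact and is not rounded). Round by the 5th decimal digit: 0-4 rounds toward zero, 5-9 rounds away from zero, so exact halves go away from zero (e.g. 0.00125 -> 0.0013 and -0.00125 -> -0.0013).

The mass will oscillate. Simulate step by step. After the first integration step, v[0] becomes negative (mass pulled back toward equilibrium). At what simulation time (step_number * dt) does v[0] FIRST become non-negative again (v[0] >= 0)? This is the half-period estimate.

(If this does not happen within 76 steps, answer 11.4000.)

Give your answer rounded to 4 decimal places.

Step 0: x=[11.2000] v=[0.0000]
Step 1: x=[11.0650] v=[-0.9000]
Step 2: x=[10.8007] v=[-1.7620]
Step 3: x=[10.4182] v=[-2.5497]
Step 4: x=[9.9337] v=[-3.2298]
Step 5: x=[9.3676] v=[-3.7737]
Step 6: x=[8.7439] v=[-4.1583]
Step 7: x=[8.0888] v=[-4.3675]
Step 8: x=[7.4299] v=[-4.3925]
Step 9: x=[6.7951] v=[-4.2322]
Step 10: x=[6.2111] v=[-3.8933]
Step 11: x=[5.7026] v=[-3.3902]
Step 12: x=[5.2910] v=[-2.7441]
Step 13: x=[4.9937] v=[-1.9822]
Step 14: x=[4.8232] v=[-1.1367]
Step 15: x=[4.7867] v=[-0.2432]
Step 16: x=[4.8858] v=[0.6605]
First v>=0 after going negative at step 16, time=2.4000

Answer: 2.4000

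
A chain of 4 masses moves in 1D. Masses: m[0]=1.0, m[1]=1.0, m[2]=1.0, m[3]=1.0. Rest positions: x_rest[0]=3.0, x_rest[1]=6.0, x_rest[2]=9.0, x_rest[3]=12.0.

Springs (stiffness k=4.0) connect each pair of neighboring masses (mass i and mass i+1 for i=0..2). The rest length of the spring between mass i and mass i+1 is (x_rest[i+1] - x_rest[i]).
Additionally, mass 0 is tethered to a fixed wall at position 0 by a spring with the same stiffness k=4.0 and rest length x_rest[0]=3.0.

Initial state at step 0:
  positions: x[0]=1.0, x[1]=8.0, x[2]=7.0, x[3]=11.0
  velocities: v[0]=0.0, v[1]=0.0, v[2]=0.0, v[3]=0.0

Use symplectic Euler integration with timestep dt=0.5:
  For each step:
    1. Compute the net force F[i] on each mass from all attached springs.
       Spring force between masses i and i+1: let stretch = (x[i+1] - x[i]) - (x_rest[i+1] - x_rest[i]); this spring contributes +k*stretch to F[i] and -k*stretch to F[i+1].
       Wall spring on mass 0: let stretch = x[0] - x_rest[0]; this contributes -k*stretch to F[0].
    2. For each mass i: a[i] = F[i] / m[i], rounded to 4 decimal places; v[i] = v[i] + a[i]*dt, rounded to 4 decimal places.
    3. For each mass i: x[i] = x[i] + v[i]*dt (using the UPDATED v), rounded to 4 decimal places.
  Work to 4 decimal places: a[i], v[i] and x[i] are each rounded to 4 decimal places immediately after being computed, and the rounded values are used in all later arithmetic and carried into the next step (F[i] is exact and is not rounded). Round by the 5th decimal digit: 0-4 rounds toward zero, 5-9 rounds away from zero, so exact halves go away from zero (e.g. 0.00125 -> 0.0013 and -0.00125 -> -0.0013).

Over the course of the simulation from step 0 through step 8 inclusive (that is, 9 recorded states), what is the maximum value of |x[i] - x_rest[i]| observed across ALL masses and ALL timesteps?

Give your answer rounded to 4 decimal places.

Answer: 6.0000

Derivation:
Step 0: x=[1.0000 8.0000 7.0000 11.0000] v=[0.0000 0.0000 0.0000 0.0000]
Step 1: x=[7.0000 0.0000 12.0000 10.0000] v=[12.0000 -16.0000 10.0000 -2.0000]
Step 2: x=[-1.0000 11.0000 3.0000 14.0000] v=[-16.0000 22.0000 -18.0000 8.0000]
Step 3: x=[4.0000 2.0000 13.0000 10.0000] v=[10.0000 -18.0000 20.0000 -8.0000]
Step 4: x=[3.0000 6.0000 9.0000 12.0000] v=[-2.0000 8.0000 -8.0000 4.0000]
Step 5: x=[2.0000 10.0000 5.0000 14.0000] v=[-2.0000 8.0000 -8.0000 4.0000]
Step 6: x=[7.0000 1.0000 15.0000 10.0000] v=[10.0000 -18.0000 20.0000 -8.0000]
Step 7: x=[-1.0000 12.0000 6.0000 14.0000] v=[-16.0000 22.0000 -18.0000 8.0000]
Step 8: x=[5.0000 4.0000 11.0000 13.0000] v=[12.0000 -16.0000 10.0000 -2.0000]
Max displacement = 6.0000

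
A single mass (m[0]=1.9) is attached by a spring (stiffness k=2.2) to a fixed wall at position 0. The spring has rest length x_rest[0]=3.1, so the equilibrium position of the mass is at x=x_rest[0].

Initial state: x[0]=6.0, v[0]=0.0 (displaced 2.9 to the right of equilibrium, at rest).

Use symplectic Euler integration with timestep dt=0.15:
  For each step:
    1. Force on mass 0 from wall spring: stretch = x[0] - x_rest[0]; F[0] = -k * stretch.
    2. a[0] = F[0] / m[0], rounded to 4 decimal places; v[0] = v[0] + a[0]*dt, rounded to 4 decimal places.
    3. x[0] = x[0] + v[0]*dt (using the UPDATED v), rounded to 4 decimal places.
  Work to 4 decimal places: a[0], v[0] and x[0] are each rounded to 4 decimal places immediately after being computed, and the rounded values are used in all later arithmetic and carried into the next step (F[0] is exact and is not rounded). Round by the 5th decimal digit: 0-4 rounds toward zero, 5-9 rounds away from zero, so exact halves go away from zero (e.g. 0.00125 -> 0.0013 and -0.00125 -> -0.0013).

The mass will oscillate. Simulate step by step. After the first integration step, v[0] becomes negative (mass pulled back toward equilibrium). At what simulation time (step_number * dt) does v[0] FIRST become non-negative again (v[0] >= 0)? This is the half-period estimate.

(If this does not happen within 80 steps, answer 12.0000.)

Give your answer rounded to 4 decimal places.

Step 0: x=[6.0000] v=[0.0000]
Step 1: x=[5.9244] v=[-0.5037]
Step 2: x=[5.7753] v=[-0.9943]
Step 3: x=[5.5565] v=[-1.4590]
Step 4: x=[5.2736] v=[-1.8857]
Step 5: x=[4.9341] v=[-2.2632]
Step 6: x=[4.5468] v=[-2.5818]
Step 7: x=[4.1218] v=[-2.8331]
Step 8: x=[3.6702] v=[-3.0106]
Step 9: x=[3.2038] v=[-3.1096]
Step 10: x=[2.7347] v=[-3.1276]
Step 11: x=[2.2751] v=[-3.0642]
Step 12: x=[1.8370] v=[-2.9209]
Step 13: x=[1.4318] v=[-2.7015]
Step 14: x=[1.0700] v=[-2.4118]
Step 15: x=[0.7611] v=[-2.0592]
Step 16: x=[0.5132] v=[-1.6530]
Step 17: x=[0.3326] v=[-1.2037]
Step 18: x=[0.2242] v=[-0.7230]
Step 19: x=[0.1907] v=[-0.2235]
Step 20: x=[0.2330] v=[0.2818]
First v>=0 after going negative at step 20, time=3.0000

Answer: 3.0000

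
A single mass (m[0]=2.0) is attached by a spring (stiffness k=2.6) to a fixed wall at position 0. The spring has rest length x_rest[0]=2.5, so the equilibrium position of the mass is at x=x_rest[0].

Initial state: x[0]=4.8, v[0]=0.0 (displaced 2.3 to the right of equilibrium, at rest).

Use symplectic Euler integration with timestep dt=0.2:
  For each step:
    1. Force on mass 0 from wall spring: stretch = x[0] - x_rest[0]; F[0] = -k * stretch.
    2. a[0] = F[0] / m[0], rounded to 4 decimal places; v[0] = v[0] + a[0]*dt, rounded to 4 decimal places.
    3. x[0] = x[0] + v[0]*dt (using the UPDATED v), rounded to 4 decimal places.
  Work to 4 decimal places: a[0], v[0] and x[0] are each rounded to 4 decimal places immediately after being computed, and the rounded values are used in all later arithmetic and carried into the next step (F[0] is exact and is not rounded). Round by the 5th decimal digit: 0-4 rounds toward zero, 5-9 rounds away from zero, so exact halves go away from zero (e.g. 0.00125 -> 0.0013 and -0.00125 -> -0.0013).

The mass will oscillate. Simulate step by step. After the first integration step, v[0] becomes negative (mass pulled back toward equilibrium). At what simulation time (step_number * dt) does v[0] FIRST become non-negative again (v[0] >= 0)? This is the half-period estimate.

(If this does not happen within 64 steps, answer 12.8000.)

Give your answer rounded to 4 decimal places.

Step 0: x=[4.8000] v=[0.0000]
Step 1: x=[4.6804] v=[-0.5980]
Step 2: x=[4.4474] v=[-1.1649]
Step 3: x=[4.1132] v=[-1.6712]
Step 4: x=[3.6951] v=[-2.0906]
Step 5: x=[3.2148] v=[-2.4013]
Step 6: x=[2.6974] v=[-2.5871]
Step 7: x=[2.1697] v=[-2.6384]
Step 8: x=[1.6592] v=[-2.5525]
Step 9: x=[1.1924] v=[-2.3339]
Step 10: x=[0.7936] v=[-1.9939]
Step 11: x=[0.4836] v=[-1.5502]
Step 12: x=[0.2784] v=[-1.0259]
Step 13: x=[0.1887] v=[-0.4483]
Step 14: x=[0.2192] v=[0.1526]
First v>=0 after going negative at step 14, time=2.8000

Answer: 2.8000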